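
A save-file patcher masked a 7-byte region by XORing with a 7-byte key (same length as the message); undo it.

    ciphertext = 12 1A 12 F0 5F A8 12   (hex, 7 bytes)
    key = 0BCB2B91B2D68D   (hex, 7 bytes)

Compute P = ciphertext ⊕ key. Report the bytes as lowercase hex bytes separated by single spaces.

XOR is its own inverse, so applying the key byte-wise gives the result directly.
00010010 xor 00001011 = 00011001
00011010 xor 11001011 = 11010001
00010010 xor 00101011 = 00111001
11110000 xor 10010001 = 01100001
01011111 xor 10110010 = 11101101
10101000 xor 11010110 = 01111110
00010010 xor 10001101 = 10011111

19 d1 39 61 ed 7e 9f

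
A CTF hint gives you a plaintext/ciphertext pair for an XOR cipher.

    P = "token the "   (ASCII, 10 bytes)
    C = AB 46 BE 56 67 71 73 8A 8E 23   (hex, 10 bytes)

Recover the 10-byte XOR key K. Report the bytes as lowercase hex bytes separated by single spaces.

Since C = P ⊕ K, XORing both sides with P gives K = P ⊕ C.
116 ^ 171 = 223
111 ^  70 =  41
107 ^ 190 = 213
101 ^  86 =  51
110 ^ 103 =   9
 32 ^ 113 =  81
116 ^ 115 =   7
104 ^ 138 = 226
101 ^ 142 = 235
 32 ^  35 =   3

df 29 d5 33 09 51 07 e2 eb 03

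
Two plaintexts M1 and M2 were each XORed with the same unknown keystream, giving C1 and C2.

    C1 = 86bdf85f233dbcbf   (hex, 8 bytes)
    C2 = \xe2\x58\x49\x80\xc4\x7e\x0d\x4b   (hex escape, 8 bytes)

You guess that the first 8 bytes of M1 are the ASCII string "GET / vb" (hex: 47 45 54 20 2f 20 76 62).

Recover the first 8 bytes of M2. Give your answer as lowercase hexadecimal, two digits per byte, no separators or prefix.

First, C1 ⊕ C2 = (M1 ⊕ K) ⊕ (M2 ⊕ K) = M1 ⊕ M2, so the key drops out. Then M2 = (M1 ⊕ M2) ⊕ M1 over the first 8 bytes.
byte 0: (86 ⊕ e2) ⊕ 47 = 64 ⊕ 47 = 23
byte 1: (bd ⊕ 58) ⊕ 45 = e5 ⊕ 45 = a0
byte 2: (f8 ⊕ 49) ⊕ 54 = b1 ⊕ 54 = e5
byte 3: (5f ⊕ 80) ⊕ 20 = df ⊕ 20 = ff
byte 4: (23 ⊕ c4) ⊕ 2f = e7 ⊕ 2f = c8
byte 5: (3d ⊕ 7e) ⊕ 20 = 43 ⊕ 20 = 63
byte 6: (bc ⊕ 0d) ⊕ 76 = b1 ⊕ 76 = c7
byte 7: (bf ⊕ 4b) ⊕ 62 = f4 ⊕ 62 = 96

23a0e5ffc863c796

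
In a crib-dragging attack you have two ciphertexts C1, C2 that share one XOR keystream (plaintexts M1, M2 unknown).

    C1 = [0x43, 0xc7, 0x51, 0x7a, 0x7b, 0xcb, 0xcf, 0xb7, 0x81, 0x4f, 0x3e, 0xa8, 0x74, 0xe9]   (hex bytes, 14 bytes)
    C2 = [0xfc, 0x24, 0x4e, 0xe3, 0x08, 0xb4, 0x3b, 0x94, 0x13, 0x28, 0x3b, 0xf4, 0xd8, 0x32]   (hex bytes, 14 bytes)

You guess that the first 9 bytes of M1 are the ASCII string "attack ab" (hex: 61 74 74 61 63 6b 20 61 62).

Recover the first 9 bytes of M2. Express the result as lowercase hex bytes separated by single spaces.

de 97 6b f8 10 14 d4 42 f0

First, C1 ⊕ C2 = (M1 ⊕ K) ⊕ (M2 ⊕ K) = M1 ⊕ M2, so the key drops out. Then M2 = (M1 ⊕ M2) ⊕ M1 over the first 9 bytes.
byte 0: (43 xor fc) xor 61 = bf xor 61 = de
byte 1: (c7 xor 24) xor 74 = e3 xor 74 = 97
byte 2: (51 xor 4e) xor 74 = 1f xor 74 = 6b
byte 3: (7a xor e3) xor 61 = 99 xor 61 = f8
byte 4: (7b xor 08) xor 63 = 73 xor 63 = 10
byte 5: (cb xor b4) xor 6b = 7f xor 6b = 14
byte 6: (cf xor 3b) xor 20 = f4 xor 20 = d4
byte 7: (b7 xor 94) xor 61 = 23 xor 61 = 42
byte 8: (81 xor 13) xor 62 = 92 xor 62 = f0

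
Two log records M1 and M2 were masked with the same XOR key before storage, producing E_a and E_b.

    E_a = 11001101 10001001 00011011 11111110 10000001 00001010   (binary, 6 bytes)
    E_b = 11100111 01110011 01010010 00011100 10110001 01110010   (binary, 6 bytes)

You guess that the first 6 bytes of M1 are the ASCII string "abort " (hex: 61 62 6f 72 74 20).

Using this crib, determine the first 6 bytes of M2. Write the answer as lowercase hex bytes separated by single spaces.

First, E_a ⊕ E_b = (M1 ⊕ K) ⊕ (M2 ⊕ K) = M1 ⊕ M2, so the key drops out. Then M2 = (M1 ⊕ M2) ⊕ M1 over the first 6 bytes.
byte 0: (cd ^ e7) ^ 61 = 2a ^ 61 = 4b
byte 1: (89 ^ 73) ^ 62 = fa ^ 62 = 98
byte 2: (1b ^ 52) ^ 6f = 49 ^ 6f = 26
byte 3: (fe ^ 1c) ^ 72 = e2 ^ 72 = 90
byte 4: (81 ^ b1) ^ 74 = 30 ^ 74 = 44
byte 5: (0a ^ 72) ^ 20 = 78 ^ 20 = 58

4b 98 26 90 44 58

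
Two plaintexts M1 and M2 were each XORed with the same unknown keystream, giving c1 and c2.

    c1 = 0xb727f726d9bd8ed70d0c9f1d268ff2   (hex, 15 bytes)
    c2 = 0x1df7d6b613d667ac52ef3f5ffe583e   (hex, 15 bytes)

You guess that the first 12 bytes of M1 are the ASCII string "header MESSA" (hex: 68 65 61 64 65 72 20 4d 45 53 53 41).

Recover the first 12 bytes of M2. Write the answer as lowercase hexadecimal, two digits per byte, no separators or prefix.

First, c1 ⊕ c2 = (M1 ⊕ K) ⊕ (M2 ⊕ K) = M1 ⊕ M2, so the key drops out. Then M2 = (M1 ⊕ M2) ⊕ M1 over the first 12 bytes.
byte 0: (b7 XOR 1d) XOR 68 = aa XOR 68 = c2
byte 1: (27 XOR f7) XOR 65 = d0 XOR 65 = b5
byte 2: (f7 XOR d6) XOR 61 = 21 XOR 61 = 40
byte 3: (26 XOR b6) XOR 64 = 90 XOR 64 = f4
byte 4: (d9 XOR 13) XOR 65 = ca XOR 65 = af
byte 5: (bd XOR d6) XOR 72 = 6b XOR 72 = 19
byte 6: (8e XOR 67) XOR 20 = e9 XOR 20 = c9
byte 7: (d7 XOR ac) XOR 4d = 7b XOR 4d = 36
byte 8: (0d XOR 52) XOR 45 = 5f XOR 45 = 1a
byte 9: (0c XOR ef) XOR 53 = e3 XOR 53 = b0
byte 10: (9f XOR 3f) XOR 53 = a0 XOR 53 = f3
byte 11: (1d XOR 5f) XOR 41 = 42 XOR 41 = 03

c2b540f4af19c9361ab0f303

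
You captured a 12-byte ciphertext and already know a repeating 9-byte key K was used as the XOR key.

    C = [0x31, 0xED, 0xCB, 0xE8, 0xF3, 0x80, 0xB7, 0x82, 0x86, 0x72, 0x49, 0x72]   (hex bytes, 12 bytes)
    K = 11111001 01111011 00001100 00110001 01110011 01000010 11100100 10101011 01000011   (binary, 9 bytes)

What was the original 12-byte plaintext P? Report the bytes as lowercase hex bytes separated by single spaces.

c8 96 c7 d9 80 c2 53 29 c5 8b 32 7e

The 9-byte key repeats, so the effective keystream is f9 7b 0c 31 73 42 e4 ab 43 f9 7b 0c.
byte 0:  49 ⊕ 249 = 200
byte 1: 237 ⊕ 123 = 150
byte 2: 203 ⊕  12 = 199
byte 3: 232 ⊕  49 = 217
byte 4: 243 ⊕ 115 = 128
byte 5: 128 ⊕  66 = 194
byte 6: 183 ⊕ 228 =  83
byte 7: 130 ⊕ 171 =  41
byte 8: 134 ⊕  67 = 197
byte 9: 114 ⊕ 249 = 139
byte 10:  73 ⊕ 123 =  50
byte 11: 114 ⊕  12 = 126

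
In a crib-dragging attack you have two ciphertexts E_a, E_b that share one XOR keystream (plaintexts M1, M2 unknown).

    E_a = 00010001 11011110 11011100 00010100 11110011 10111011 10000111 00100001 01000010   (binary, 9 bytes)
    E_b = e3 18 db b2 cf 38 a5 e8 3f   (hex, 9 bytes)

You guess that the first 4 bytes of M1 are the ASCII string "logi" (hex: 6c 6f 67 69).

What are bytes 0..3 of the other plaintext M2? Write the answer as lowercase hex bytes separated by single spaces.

9e a9 60 cf

First, E_a ⊕ E_b = (M1 ⊕ K) ⊕ (M2 ⊕ K) = M1 ⊕ M2, so the key drops out. Then M2 = (M1 ⊕ M2) ⊕ M1 over the first 4 bytes.
byte 0: (11 ^ e3) ^ 6c = f2 ^ 6c = 9e
byte 1: (de ^ 18) ^ 6f = c6 ^ 6f = a9
byte 2: (dc ^ db) ^ 67 = 07 ^ 67 = 60
byte 3: (14 ^ b2) ^ 69 = a6 ^ 69 = cf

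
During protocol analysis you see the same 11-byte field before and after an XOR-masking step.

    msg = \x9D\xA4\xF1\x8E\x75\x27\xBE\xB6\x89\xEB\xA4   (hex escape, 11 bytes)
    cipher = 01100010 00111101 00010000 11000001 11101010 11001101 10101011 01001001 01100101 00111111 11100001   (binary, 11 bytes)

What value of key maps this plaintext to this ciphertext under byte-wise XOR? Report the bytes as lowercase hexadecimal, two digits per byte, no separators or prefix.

ff99e14f9fea15ffecd445

Since cipher = msg ⊕ key, XORing both sides with msg gives key = msg ⊕ cipher.
byte 0: 157 ^  98 = 255
byte 1: 164 ^  61 = 153
byte 2: 241 ^  16 = 225
byte 3: 142 ^ 193 =  79
byte 4: 117 ^ 234 = 159
byte 5:  39 ^ 205 = 234
byte 6: 190 ^ 171 =  21
byte 7: 182 ^  73 = 255
byte 8: 137 ^ 101 = 236
byte 9: 235 ^  63 = 212
byte 10: 164 ^ 225 =  69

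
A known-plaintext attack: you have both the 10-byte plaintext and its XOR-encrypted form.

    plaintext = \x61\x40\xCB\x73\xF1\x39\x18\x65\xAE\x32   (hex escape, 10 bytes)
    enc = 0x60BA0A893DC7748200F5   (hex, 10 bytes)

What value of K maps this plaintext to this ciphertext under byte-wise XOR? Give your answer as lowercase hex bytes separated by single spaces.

Since enc = plaintext ⊕ K, XORing both sides with plaintext gives K = plaintext ⊕ enc.
byte 0: 61 ^ 60 = 01
byte 1: 40 ^ ba = fa
byte 2: cb ^ 0a = c1
byte 3: 73 ^ 89 = fa
byte 4: f1 ^ 3d = cc
byte 5: 39 ^ c7 = fe
byte 6: 18 ^ 74 = 6c
byte 7: 65 ^ 82 = e7
byte 8: ae ^ 00 = ae
byte 9: 32 ^ f5 = c7

01 fa c1 fa cc fe 6c e7 ae c7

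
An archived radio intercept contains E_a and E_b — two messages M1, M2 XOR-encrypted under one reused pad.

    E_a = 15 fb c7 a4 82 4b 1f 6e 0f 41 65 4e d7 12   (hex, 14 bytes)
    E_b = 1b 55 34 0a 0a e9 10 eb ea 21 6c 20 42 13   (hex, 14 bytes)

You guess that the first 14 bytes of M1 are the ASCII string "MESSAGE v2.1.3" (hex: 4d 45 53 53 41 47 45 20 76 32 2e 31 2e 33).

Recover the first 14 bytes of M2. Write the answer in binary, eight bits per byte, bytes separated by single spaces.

First, E_a ⊕ E_b = (M1 ⊕ K) ⊕ (M2 ⊕ K) = M1 ⊕ M2, so the key drops out. Then M2 = (M1 ⊕ M2) ⊕ M1 over the first 14 bytes.
byte 0: (15 ⊕ 1b) ⊕ 4d = 0e ⊕ 4d = 43
byte 1: (fb ⊕ 55) ⊕ 45 = ae ⊕ 45 = eb
byte 2: (c7 ⊕ 34) ⊕ 53 = f3 ⊕ 53 = a0
byte 3: (a4 ⊕ 0a) ⊕ 53 = ae ⊕ 53 = fd
byte 4: (82 ⊕ 0a) ⊕ 41 = 88 ⊕ 41 = c9
byte 5: (4b ⊕ e9) ⊕ 47 = a2 ⊕ 47 = e5
byte 6: (1f ⊕ 10) ⊕ 45 = 0f ⊕ 45 = 4a
byte 7: (6e ⊕ eb) ⊕ 20 = 85 ⊕ 20 = a5
byte 8: (0f ⊕ ea) ⊕ 76 = e5 ⊕ 76 = 93
byte 9: (41 ⊕ 21) ⊕ 32 = 60 ⊕ 32 = 52
byte 10: (65 ⊕ 6c) ⊕ 2e = 09 ⊕ 2e = 27
byte 11: (4e ⊕ 20) ⊕ 31 = 6e ⊕ 31 = 5f
byte 12: (d7 ⊕ 42) ⊕ 2e = 95 ⊕ 2e = bb
byte 13: (12 ⊕ 13) ⊕ 33 = 01 ⊕ 33 = 32

01000011 11101011 10100000 11111101 11001001 11100101 01001010 10100101 10010011 01010010 00100111 01011111 10111011 00110010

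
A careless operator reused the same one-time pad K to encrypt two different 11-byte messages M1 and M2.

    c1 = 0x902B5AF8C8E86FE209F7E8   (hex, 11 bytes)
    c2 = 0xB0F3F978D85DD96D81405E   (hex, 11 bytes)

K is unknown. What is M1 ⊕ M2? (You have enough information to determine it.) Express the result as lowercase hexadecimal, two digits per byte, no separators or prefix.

c1 ⊕ c2 = (M1 ⊕ K) ⊕ (M2 ⊕ K) = M1 ⊕ M2 — the shared key cancels under XOR.
byte 0: 144 ^ 176 =  32
byte 1:  43 ^ 243 = 216
byte 2:  90 ^ 249 = 163
byte 3: 248 ^ 120 = 128
byte 4: 200 ^ 216 =  16
byte 5: 232 ^  93 = 181
byte 6: 111 ^ 217 = 182
byte 7: 226 ^ 109 = 143
byte 8:   9 ^ 129 = 136
byte 9: 247 ^  64 = 183
byte 10: 232 ^  94 = 182

20d8a38010b5b68f88b7b6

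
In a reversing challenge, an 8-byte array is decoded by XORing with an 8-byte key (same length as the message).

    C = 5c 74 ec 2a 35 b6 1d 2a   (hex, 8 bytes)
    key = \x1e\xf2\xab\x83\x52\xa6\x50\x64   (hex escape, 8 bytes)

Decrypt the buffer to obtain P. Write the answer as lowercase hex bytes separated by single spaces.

42 86 47 a9 67 10 4d 4e

XOR is its own inverse, so applying the key byte-wise gives the result directly.
byte 0: 5c XOR 1e = 42
byte 1: 74 XOR f2 = 86
byte 2: ec XOR ab = 47
byte 3: 2a XOR 83 = a9
byte 4: 35 XOR 52 = 67
byte 5: b6 XOR a6 = 10
byte 6: 1d XOR 50 = 4d
byte 7: 2a XOR 64 = 4e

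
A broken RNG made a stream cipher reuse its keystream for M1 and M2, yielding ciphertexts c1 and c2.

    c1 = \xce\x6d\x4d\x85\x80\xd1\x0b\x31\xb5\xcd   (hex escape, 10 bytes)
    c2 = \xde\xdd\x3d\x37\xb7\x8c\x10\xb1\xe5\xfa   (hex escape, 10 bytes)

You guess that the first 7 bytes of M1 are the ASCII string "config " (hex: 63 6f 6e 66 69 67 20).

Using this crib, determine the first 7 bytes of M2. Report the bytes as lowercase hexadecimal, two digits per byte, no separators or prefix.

73df1ed45e3a3b

First, c1 ⊕ c2 = (M1 ⊕ K) ⊕ (M2 ⊕ K) = M1 ⊕ M2, so the key drops out. Then M2 = (M1 ⊕ M2) ⊕ M1 over the first 7 bytes.
byte 0: (ce xor de) xor 63 = 10 xor 63 = 73
byte 1: (6d xor dd) xor 6f = b0 xor 6f = df
byte 2: (4d xor 3d) xor 6e = 70 xor 6e = 1e
byte 3: (85 xor 37) xor 66 = b2 xor 66 = d4
byte 4: (80 xor b7) xor 69 = 37 xor 69 = 5e
byte 5: (d1 xor 8c) xor 67 = 5d xor 67 = 3a
byte 6: (0b xor 10) xor 20 = 1b xor 20 = 3b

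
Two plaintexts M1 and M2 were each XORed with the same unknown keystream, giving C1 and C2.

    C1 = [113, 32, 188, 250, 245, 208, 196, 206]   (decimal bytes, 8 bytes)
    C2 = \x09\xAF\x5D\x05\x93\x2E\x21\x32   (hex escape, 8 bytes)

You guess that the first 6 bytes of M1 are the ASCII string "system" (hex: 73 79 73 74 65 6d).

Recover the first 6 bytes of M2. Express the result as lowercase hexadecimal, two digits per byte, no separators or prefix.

0bf6928b0393

First, C1 ⊕ C2 = (M1 ⊕ K) ⊕ (M2 ⊕ K) = M1 ⊕ M2, so the key drops out. Then M2 = (M1 ⊕ M2) ⊕ M1 over the first 6 bytes.
byte 0: (71 ⊕ 09) ⊕ 73 = 78 ⊕ 73 = 0b
byte 1: (20 ⊕ af) ⊕ 79 = 8f ⊕ 79 = f6
byte 2: (bc ⊕ 5d) ⊕ 73 = e1 ⊕ 73 = 92
byte 3: (fa ⊕ 05) ⊕ 74 = ff ⊕ 74 = 8b
byte 4: (f5 ⊕ 93) ⊕ 65 = 66 ⊕ 65 = 03
byte 5: (d0 ⊕ 2e) ⊕ 6d = fe ⊕ 6d = 93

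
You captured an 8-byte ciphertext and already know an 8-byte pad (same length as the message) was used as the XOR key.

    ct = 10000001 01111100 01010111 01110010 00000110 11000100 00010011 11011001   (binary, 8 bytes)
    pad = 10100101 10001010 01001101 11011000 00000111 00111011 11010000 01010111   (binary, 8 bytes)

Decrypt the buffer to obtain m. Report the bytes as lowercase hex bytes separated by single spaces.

XOR is its own inverse, so applying the key byte-wise gives the result directly.
10000001 XOR 10100101 = 00100100
01111100 XOR 10001010 = 11110110
01010111 XOR 01001101 = 00011010
01110010 XOR 11011000 = 10101010
00000110 XOR 00000111 = 00000001
11000100 XOR 00111011 = 11111111
00010011 XOR 11010000 = 11000011
11011001 XOR 01010111 = 10001110

24 f6 1a aa 01 ff c3 8e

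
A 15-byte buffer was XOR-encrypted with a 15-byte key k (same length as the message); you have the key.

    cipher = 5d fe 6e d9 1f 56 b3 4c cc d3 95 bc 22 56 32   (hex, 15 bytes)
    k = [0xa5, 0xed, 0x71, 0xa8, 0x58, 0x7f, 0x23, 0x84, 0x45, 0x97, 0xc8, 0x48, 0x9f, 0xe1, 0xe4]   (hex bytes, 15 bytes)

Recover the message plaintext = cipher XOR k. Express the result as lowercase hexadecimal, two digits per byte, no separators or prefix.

byte 0: 01011101 xor 10100101 = 11111000
byte 1: 11111110 xor 11101101 = 00010011
byte 2: 01101110 xor 01110001 = 00011111
byte 3: 11011001 xor 10101000 = 01110001
byte 4: 00011111 xor 01011000 = 01000111
byte 5: 01010110 xor 01111111 = 00101001
byte 6: 10110011 xor 00100011 = 10010000
byte 7: 01001100 xor 10000100 = 11001000
byte 8: 11001100 xor 01000101 = 10001001
byte 9: 11010011 xor 10010111 = 01000100
byte 10: 10010101 xor 11001000 = 01011101
byte 11: 10111100 xor 01001000 = 11110100
byte 12: 00100010 xor 10011111 = 10111101
byte 13: 01010110 xor 11100001 = 10110111
byte 14: 00110010 xor 11100100 = 11010110

f8131f71472990c889445df4bdb7d6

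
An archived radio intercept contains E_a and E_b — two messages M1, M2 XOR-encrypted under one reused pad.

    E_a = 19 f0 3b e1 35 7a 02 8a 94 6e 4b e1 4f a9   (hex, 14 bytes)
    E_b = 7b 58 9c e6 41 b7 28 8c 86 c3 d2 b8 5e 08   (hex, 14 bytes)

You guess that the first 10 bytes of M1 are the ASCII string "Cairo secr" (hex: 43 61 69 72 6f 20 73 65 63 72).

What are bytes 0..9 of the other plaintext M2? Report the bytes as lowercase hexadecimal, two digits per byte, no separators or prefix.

21c9ce751bed596371df

First, E_a ⊕ E_b = (M1 ⊕ K) ⊕ (M2 ⊕ K) = M1 ⊕ M2, so the key drops out. Then M2 = (M1 ⊕ M2) ⊕ M1 over the first 10 bytes.
byte 0: (19 ^ 7b) ^ 43 = 62 ^ 43 = 21
byte 1: (f0 ^ 58) ^ 61 = a8 ^ 61 = c9
byte 2: (3b ^ 9c) ^ 69 = a7 ^ 69 = ce
byte 3: (e1 ^ e6) ^ 72 = 07 ^ 72 = 75
byte 4: (35 ^ 41) ^ 6f = 74 ^ 6f = 1b
byte 5: (7a ^ b7) ^ 20 = cd ^ 20 = ed
byte 6: (02 ^ 28) ^ 73 = 2a ^ 73 = 59
byte 7: (8a ^ 8c) ^ 65 = 06 ^ 65 = 63
byte 8: (94 ^ 86) ^ 63 = 12 ^ 63 = 71
byte 9: (6e ^ c3) ^ 72 = ad ^ 72 = df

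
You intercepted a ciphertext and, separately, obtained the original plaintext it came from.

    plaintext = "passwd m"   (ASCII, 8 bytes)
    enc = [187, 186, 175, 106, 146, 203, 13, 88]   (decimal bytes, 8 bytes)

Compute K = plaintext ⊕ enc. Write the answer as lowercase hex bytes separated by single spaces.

Since enc = plaintext ⊕ K, XORing both sides with plaintext gives K = plaintext ⊕ enc.
byte 0: 112 XOR 187 = 203
byte 1:  97 XOR 186 = 219
byte 2: 115 XOR 175 = 220
byte 3: 115 XOR 106 =  25
byte 4: 119 XOR 146 = 229
byte 5: 100 XOR 203 = 175
byte 6:  32 XOR  13 =  45
byte 7: 109 XOR  88 =  53

cb db dc 19 e5 af 2d 35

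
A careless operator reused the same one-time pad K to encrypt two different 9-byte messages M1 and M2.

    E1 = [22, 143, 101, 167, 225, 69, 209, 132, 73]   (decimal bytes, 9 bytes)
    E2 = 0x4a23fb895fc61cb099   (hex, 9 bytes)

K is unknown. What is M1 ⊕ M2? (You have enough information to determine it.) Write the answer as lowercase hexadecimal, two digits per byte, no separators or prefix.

5cac9e2ebe83cd34d0

E1 ⊕ E2 = (M1 ⊕ K) ⊕ (M2 ⊕ K) = M1 ⊕ M2 — the shared key cancels under XOR.
16 ⊕ 4a = 5c
8f ⊕ 23 = ac
65 ⊕ fb = 9e
a7 ⊕ 89 = 2e
e1 ⊕ 5f = be
45 ⊕ c6 = 83
d1 ⊕ 1c = cd
84 ⊕ b0 = 34
49 ⊕ 99 = d0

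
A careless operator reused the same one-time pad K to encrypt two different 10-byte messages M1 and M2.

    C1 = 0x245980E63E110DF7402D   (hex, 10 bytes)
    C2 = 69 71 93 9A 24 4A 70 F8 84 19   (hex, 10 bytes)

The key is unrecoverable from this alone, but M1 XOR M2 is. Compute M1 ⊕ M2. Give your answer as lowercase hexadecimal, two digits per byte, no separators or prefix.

C1 ⊕ C2 = (M1 ⊕ K) ⊕ (M2 ⊕ K) = M1 ⊕ M2 — the shared key cancels under XOR.
24 ^ 69 = 4d
59 ^ 71 = 28
80 ^ 93 = 13
e6 ^ 9a = 7c
3e ^ 24 = 1a
11 ^ 4a = 5b
0d ^ 70 = 7d
f7 ^ f8 = 0f
40 ^ 84 = c4
2d ^ 19 = 34

4d28137c1a5b7d0fc434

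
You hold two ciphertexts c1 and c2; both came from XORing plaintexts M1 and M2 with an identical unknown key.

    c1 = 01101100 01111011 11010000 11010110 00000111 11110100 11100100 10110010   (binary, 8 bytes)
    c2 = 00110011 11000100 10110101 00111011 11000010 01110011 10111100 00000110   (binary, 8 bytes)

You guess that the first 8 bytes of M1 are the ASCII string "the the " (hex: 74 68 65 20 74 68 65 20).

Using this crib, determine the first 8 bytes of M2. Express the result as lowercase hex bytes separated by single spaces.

2b d7 00 cd b1 ef 3d 94

First, c1 ⊕ c2 = (M1 ⊕ K) ⊕ (M2 ⊕ K) = M1 ⊕ M2, so the key drops out. Then M2 = (M1 ⊕ M2) ⊕ M1 over the first 8 bytes.
byte 0: (6c XOR 33) XOR 74 = 5f XOR 74 = 2b
byte 1: (7b XOR c4) XOR 68 = bf XOR 68 = d7
byte 2: (d0 XOR b5) XOR 65 = 65 XOR 65 = 00
byte 3: (d6 XOR 3b) XOR 20 = ed XOR 20 = cd
byte 4: (07 XOR c2) XOR 74 = c5 XOR 74 = b1
byte 5: (f4 XOR 73) XOR 68 = 87 XOR 68 = ef
byte 6: (e4 XOR bc) XOR 65 = 58 XOR 65 = 3d
byte 7: (b2 XOR 06) XOR 20 = b4 XOR 20 = 94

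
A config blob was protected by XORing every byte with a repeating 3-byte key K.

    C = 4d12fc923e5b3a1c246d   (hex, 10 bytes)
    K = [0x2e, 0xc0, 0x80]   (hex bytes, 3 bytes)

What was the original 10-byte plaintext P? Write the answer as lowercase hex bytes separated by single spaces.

63 d2 7c bc fe db 14 dc a4 43

The 3-byte key repeats, so the effective keystream is 2e c0 80 2e c0 80 2e c0 80 2e.
byte 0: 01001101 ^ 00101110 = 01100011
byte 1: 00010010 ^ 11000000 = 11010010
byte 2: 11111100 ^ 10000000 = 01111100
byte 3: 10010010 ^ 00101110 = 10111100
byte 4: 00111110 ^ 11000000 = 11111110
byte 5: 01011011 ^ 10000000 = 11011011
byte 6: 00111010 ^ 00101110 = 00010100
byte 7: 00011100 ^ 11000000 = 11011100
byte 8: 00100100 ^ 10000000 = 10100100
byte 9: 01101101 ^ 00101110 = 01000011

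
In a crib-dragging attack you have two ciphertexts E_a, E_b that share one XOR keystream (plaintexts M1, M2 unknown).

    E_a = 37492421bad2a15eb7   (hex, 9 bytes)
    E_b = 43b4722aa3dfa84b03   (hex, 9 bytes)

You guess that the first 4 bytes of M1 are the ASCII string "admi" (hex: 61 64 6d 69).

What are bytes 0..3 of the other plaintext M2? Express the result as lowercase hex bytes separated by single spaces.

First, E_a ⊕ E_b = (M1 ⊕ K) ⊕ (M2 ⊕ K) = M1 ⊕ M2, so the key drops out. Then M2 = (M1 ⊕ M2) ⊕ M1 over the first 4 bytes.
byte 0: (37 ^ 43) ^ 61 = 74 ^ 61 = 15
byte 1: (49 ^ b4) ^ 64 = fd ^ 64 = 99
byte 2: (24 ^ 72) ^ 6d = 56 ^ 6d = 3b
byte 3: (21 ^ 2a) ^ 69 = 0b ^ 69 = 62

15 99 3b 62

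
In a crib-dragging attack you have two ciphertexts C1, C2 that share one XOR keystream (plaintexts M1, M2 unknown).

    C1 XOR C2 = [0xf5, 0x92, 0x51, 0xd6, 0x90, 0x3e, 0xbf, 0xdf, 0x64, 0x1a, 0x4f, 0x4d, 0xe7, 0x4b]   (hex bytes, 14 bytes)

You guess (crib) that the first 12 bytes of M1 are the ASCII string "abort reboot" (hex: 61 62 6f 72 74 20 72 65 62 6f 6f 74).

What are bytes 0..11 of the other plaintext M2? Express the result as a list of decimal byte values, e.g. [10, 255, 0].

[148, 240, 62, 164, 228, 30, 205, 186, 6, 117, 32, 57]

Since C1 ⊕ C2 = M1 ⊕ M2, XORing with the guessed M1 bytes yields the corresponding M2 bytes: M2 = (C1 ⊕ C2) ⊕ M1.
f5 ⊕ 61 = 94
92 ⊕ 62 = f0
51 ⊕ 6f = 3e
d6 ⊕ 72 = a4
90 ⊕ 74 = e4
3e ⊕ 20 = 1e
bf ⊕ 72 = cd
df ⊕ 65 = ba
64 ⊕ 62 = 06
1a ⊕ 6f = 75
4f ⊕ 6f = 20
4d ⊕ 74 = 39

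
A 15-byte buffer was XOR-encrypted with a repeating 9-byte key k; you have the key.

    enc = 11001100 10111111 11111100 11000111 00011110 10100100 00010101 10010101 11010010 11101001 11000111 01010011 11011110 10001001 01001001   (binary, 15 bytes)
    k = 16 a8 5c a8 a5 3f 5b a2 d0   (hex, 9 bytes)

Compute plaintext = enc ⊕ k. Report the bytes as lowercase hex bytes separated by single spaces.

da 17 a0 6f bb 9b 4e 37 02 ff 6f 0f 76 2c 76

The 9-byte key repeats, so the effective keystream is 16 a8 5c a8 a5 3f 5b a2 d0 16 a8 5c a8 a5 3f.
byte 0: 204 xor  22 = 218
byte 1: 191 xor 168 =  23
byte 2: 252 xor  92 = 160
byte 3: 199 xor 168 = 111
byte 4:  30 xor 165 = 187
byte 5: 164 xor  63 = 155
byte 6:  21 xor  91 =  78
byte 7: 149 xor 162 =  55
byte 8: 210 xor 208 =   2
byte 9: 233 xor  22 = 255
byte 10: 199 xor 168 = 111
byte 11:  83 xor  92 =  15
byte 12: 222 xor 168 = 118
byte 13: 137 xor 165 =  44
byte 14:  73 xor  63 = 118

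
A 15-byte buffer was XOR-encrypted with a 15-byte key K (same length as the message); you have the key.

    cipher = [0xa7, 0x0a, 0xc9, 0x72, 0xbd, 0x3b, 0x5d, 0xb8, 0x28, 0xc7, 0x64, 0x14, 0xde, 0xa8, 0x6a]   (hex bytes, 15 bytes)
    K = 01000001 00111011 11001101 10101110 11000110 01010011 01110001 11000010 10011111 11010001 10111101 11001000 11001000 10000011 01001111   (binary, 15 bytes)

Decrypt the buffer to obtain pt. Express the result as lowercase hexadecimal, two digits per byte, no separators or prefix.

e63104dc7b682c7ab716d9dc162b25

a7 XOR 41 = e6
0a XOR 3b = 31
c9 XOR cd = 04
72 XOR ae = dc
bd XOR c6 = 7b
3b XOR 53 = 68
5d XOR 71 = 2c
b8 XOR c2 = 7a
28 XOR 9f = b7
c7 XOR d1 = 16
64 XOR bd = d9
14 XOR c8 = dc
de XOR c8 = 16
a8 XOR 83 = 2b
6a XOR 4f = 25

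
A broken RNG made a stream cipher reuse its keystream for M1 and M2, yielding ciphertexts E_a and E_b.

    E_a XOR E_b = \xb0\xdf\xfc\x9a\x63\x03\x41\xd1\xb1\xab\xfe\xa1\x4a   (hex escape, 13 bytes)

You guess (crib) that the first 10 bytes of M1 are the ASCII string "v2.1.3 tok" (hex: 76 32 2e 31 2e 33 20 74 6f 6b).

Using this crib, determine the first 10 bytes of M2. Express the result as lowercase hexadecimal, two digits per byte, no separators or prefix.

c6edd2ab4d3061a5dec0

Since E_a ⊕ E_b = M1 ⊕ M2, XORing with the guessed M1 bytes yields the corresponding M2 bytes: M2 = (E_a ⊕ E_b) ⊕ M1.
b0 XOR 76 = c6
df XOR 32 = ed
fc XOR 2e = d2
9a XOR 31 = ab
63 XOR 2e = 4d
03 XOR 33 = 30
41 XOR 20 = 61
d1 XOR 74 = a5
b1 XOR 6f = de
ab XOR 6b = c0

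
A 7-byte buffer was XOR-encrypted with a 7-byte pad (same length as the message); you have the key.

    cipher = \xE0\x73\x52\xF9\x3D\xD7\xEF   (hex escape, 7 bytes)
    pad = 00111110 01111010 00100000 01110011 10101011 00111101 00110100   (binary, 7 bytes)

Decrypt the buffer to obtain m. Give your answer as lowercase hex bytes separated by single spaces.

de 09 72 8a 96 ea db

11100000 xor 00111110 = 11011110
01110011 xor 01111010 = 00001001
01010010 xor 00100000 = 01110010
11111001 xor 01110011 = 10001010
00111101 xor 10101011 = 10010110
11010111 xor 00111101 = 11101010
11101111 xor 00110100 = 11011011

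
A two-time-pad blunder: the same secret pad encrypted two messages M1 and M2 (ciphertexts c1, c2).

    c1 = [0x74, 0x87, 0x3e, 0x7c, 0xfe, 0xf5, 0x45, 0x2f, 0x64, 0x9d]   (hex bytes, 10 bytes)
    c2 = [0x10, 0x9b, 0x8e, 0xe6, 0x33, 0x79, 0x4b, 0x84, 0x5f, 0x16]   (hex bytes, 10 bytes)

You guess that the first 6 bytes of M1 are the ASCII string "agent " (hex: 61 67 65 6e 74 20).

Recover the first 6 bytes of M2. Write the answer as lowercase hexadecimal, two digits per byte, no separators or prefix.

057bd5f4b9ac

First, c1 ⊕ c2 = (M1 ⊕ K) ⊕ (M2 ⊕ K) = M1 ⊕ M2, so the key drops out. Then M2 = (M1 ⊕ M2) ⊕ M1 over the first 6 bytes.
byte 0: (74 XOR 10) XOR 61 = 64 XOR 61 = 05
byte 1: (87 XOR 9b) XOR 67 = 1c XOR 67 = 7b
byte 2: (3e XOR 8e) XOR 65 = b0 XOR 65 = d5
byte 3: (7c XOR e6) XOR 6e = 9a XOR 6e = f4
byte 4: (fe XOR 33) XOR 74 = cd XOR 74 = b9
byte 5: (f5 XOR 79) XOR 20 = 8c XOR 20 = ac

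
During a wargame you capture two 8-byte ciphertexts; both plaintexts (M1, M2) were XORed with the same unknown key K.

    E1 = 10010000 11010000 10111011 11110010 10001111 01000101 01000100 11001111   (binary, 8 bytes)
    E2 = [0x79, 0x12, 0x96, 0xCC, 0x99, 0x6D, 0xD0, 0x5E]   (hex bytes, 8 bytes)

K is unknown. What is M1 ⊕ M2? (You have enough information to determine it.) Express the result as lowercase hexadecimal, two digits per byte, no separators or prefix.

E1 ⊕ E2 = (M1 ⊕ K) ⊕ (M2 ⊕ K) = M1 ⊕ M2 — the shared key cancels under XOR.
144 XOR 121 = 233
208 XOR  18 = 194
187 XOR 150 =  45
242 XOR 204 =  62
143 XOR 153 =  22
 69 XOR 109 =  40
 68 XOR 208 = 148
207 XOR  94 = 145

e9c22d3e16289491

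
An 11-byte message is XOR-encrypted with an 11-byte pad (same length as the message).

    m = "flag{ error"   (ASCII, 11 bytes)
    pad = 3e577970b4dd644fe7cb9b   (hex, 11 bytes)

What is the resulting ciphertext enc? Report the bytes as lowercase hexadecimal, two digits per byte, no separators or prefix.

66 ⊕ 3e = 58
6c ⊕ 57 = 3b
61 ⊕ 79 = 18
67 ⊕ 70 = 17
7b ⊕ b4 = cf
20 ⊕ dd = fd
65 ⊕ 64 = 01
72 ⊕ 4f = 3d
72 ⊕ e7 = 95
6f ⊕ cb = a4
72 ⊕ 9b = e9

583b1817cffd013d95a4e9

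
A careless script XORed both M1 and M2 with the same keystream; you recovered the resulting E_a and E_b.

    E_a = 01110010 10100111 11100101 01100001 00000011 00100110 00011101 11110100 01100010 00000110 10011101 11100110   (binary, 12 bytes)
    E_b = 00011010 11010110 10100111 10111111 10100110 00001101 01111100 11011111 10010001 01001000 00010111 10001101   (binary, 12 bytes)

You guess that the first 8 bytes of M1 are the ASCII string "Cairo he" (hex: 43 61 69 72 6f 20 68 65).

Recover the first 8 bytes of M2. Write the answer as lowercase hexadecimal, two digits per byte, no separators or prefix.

First, E_a ⊕ E_b = (M1 ⊕ K) ⊕ (M2 ⊕ K) = M1 ⊕ M2, so the key drops out. Then M2 = (M1 ⊕ M2) ⊕ M1 over the first 8 bytes.
byte 0: (72 ⊕ 1a) ⊕ 43 = 68 ⊕ 43 = 2b
byte 1: (a7 ⊕ d6) ⊕ 61 = 71 ⊕ 61 = 10
byte 2: (e5 ⊕ a7) ⊕ 69 = 42 ⊕ 69 = 2b
byte 3: (61 ⊕ bf) ⊕ 72 = de ⊕ 72 = ac
byte 4: (03 ⊕ a6) ⊕ 6f = a5 ⊕ 6f = ca
byte 5: (26 ⊕ 0d) ⊕ 20 = 2b ⊕ 20 = 0b
byte 6: (1d ⊕ 7c) ⊕ 68 = 61 ⊕ 68 = 09
byte 7: (f4 ⊕ df) ⊕ 65 = 2b ⊕ 65 = 4e

2b102bacca0b094e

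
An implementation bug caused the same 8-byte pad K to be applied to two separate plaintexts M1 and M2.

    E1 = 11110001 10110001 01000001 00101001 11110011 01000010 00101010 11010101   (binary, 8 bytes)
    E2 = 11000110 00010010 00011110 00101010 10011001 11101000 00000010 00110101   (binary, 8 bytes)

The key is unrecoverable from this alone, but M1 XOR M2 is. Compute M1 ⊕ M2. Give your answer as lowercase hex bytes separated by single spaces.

37 a3 5f 03 6a aa 28 e0

E1 ⊕ E2 = (M1 ⊕ K) ⊕ (M2 ⊕ K) = M1 ⊕ M2 — the shared key cancels under XOR.
byte 0: f1 XOR c6 = 37
byte 1: b1 XOR 12 = a3
byte 2: 41 XOR 1e = 5f
byte 3: 29 XOR 2a = 03
byte 4: f3 XOR 99 = 6a
byte 5: 42 XOR e8 = aa
byte 6: 2a XOR 02 = 28
byte 7: d5 XOR 35 = e0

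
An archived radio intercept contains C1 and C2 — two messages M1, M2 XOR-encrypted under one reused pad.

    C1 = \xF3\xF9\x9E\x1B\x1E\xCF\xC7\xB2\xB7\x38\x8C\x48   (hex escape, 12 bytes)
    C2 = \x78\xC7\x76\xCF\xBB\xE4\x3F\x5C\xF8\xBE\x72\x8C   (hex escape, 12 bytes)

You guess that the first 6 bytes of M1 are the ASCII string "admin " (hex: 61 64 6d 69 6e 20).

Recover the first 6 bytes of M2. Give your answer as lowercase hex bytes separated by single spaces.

First, C1 ⊕ C2 = (M1 ⊕ K) ⊕ (M2 ⊕ K) = M1 ⊕ M2, so the key drops out. Then M2 = (M1 ⊕ M2) ⊕ M1 over the first 6 bytes.
byte 0: (f3 XOR 78) XOR 61 = 8b XOR 61 = ea
byte 1: (f9 XOR c7) XOR 64 = 3e XOR 64 = 5a
byte 2: (9e XOR 76) XOR 6d = e8 XOR 6d = 85
byte 3: (1b XOR cf) XOR 69 = d4 XOR 69 = bd
byte 4: (1e XOR bb) XOR 6e = a5 XOR 6e = cb
byte 5: (cf XOR e4) XOR 20 = 2b XOR 20 = 0b

ea 5a 85 bd cb 0b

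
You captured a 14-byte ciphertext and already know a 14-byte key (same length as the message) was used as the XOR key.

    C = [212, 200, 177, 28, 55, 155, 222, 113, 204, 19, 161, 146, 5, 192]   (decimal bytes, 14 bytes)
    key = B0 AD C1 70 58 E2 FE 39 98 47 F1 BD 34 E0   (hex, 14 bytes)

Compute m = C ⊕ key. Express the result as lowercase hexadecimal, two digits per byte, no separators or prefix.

XOR is its own inverse, so applying the key byte-wise gives the result directly.
d4 XOR b0 = 64
c8 XOR ad = 65
b1 XOR c1 = 70
1c XOR 70 = 6c
37 XOR 58 = 6f
9b XOR e2 = 79
de XOR fe = 20
71 XOR 39 = 48
cc XOR 98 = 54
13 XOR 47 = 54
a1 XOR f1 = 50
92 XOR bd = 2f
05 XOR 34 = 31
c0 XOR e0 = 20

6465706c6f7920485454502f3120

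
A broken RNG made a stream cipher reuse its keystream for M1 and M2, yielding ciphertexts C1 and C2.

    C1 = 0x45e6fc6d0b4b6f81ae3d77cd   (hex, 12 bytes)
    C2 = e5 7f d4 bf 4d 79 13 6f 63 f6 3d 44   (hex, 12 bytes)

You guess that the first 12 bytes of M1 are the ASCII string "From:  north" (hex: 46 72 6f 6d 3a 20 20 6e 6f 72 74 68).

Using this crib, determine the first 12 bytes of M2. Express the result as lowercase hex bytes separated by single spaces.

First, C1 ⊕ C2 = (M1 ⊕ K) ⊕ (M2 ⊕ K) = M1 ⊕ M2, so the key drops out. Then M2 = (M1 ⊕ M2) ⊕ M1 over the first 12 bytes.
byte 0: (45 ⊕ e5) ⊕ 46 = a0 ⊕ 46 = e6
byte 1: (e6 ⊕ 7f) ⊕ 72 = 99 ⊕ 72 = eb
byte 2: (fc ⊕ d4) ⊕ 6f = 28 ⊕ 6f = 47
byte 3: (6d ⊕ bf) ⊕ 6d = d2 ⊕ 6d = bf
byte 4: (0b ⊕ 4d) ⊕ 3a = 46 ⊕ 3a = 7c
byte 5: (4b ⊕ 79) ⊕ 20 = 32 ⊕ 20 = 12
byte 6: (6f ⊕ 13) ⊕ 20 = 7c ⊕ 20 = 5c
byte 7: (81 ⊕ 6f) ⊕ 6e = ee ⊕ 6e = 80
byte 8: (ae ⊕ 63) ⊕ 6f = cd ⊕ 6f = a2
byte 9: (3d ⊕ f6) ⊕ 72 = cb ⊕ 72 = b9
byte 10: (77 ⊕ 3d) ⊕ 74 = 4a ⊕ 74 = 3e
byte 11: (cd ⊕ 44) ⊕ 68 = 89 ⊕ 68 = e1

e6 eb 47 bf 7c 12 5c 80 a2 b9 3e e1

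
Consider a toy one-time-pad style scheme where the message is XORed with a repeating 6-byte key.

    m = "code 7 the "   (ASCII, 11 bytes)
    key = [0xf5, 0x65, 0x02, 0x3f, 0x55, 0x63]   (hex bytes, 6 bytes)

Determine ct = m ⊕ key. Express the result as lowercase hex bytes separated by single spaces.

96 0a 66 5a 75 54 d5 11 6a 5a 75

The 6-byte key repeats, so the effective keystream is f5 65 02 3f 55 63 f5 65 02 3f 55.
byte 0: 63 ^ f5 = 96
byte 1: 6f ^ 65 = 0a
byte 2: 64 ^ 02 = 66
byte 3: 65 ^ 3f = 5a
byte 4: 20 ^ 55 = 75
byte 5: 37 ^ 63 = 54
byte 6: 20 ^ f5 = d5
byte 7: 74 ^ 65 = 11
byte 8: 68 ^ 02 = 6a
byte 9: 65 ^ 3f = 5a
byte 10: 20 ^ 55 = 75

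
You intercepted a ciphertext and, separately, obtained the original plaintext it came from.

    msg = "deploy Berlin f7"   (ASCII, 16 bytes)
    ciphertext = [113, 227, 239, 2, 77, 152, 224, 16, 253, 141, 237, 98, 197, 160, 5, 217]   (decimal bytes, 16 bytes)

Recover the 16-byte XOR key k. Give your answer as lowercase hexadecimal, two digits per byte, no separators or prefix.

Since ciphertext = msg ⊕ k, XORing both sides with msg gives k = msg ⊕ ciphertext.
byte 0: 100 ^ 113 =  21
byte 1: 101 ^ 227 = 134
byte 2: 112 ^ 239 = 159
byte 3: 108 ^   2 = 110
byte 4: 111 ^  77 =  34
byte 5: 121 ^ 152 = 225
byte 6:  32 ^ 224 = 192
byte 7:  66 ^  16 =  82
byte 8: 101 ^ 253 = 152
byte 9: 114 ^ 141 = 255
byte 10: 108 ^ 237 = 129
byte 11: 105 ^  98 =  11
byte 12: 110 ^ 197 = 171
byte 13:  32 ^ 160 = 128
byte 14: 102 ^   5 =  99
byte 15:  55 ^ 217 = 238

15869f6e22e1c05298ff810bab8063ee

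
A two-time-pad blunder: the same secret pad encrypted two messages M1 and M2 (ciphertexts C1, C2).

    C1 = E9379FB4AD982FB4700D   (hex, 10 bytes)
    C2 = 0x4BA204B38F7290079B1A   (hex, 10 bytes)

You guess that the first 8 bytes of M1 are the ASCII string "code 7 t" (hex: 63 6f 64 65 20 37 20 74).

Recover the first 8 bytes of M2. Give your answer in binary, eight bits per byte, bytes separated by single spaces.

First, C1 ⊕ C2 = (M1 ⊕ K) ⊕ (M2 ⊕ K) = M1 ⊕ M2, so the key drops out. Then M2 = (M1 ⊕ M2) ⊕ M1 over the first 8 bytes.
byte 0: (e9 ^ 4b) ^ 63 = a2 ^ 63 = c1
byte 1: (37 ^ a2) ^ 6f = 95 ^ 6f = fa
byte 2: (9f ^ 04) ^ 64 = 9b ^ 64 = ff
byte 3: (b4 ^ b3) ^ 65 = 07 ^ 65 = 62
byte 4: (ad ^ 8f) ^ 20 = 22 ^ 20 = 02
byte 5: (98 ^ 72) ^ 37 = ea ^ 37 = dd
byte 6: (2f ^ 90) ^ 20 = bf ^ 20 = 9f
byte 7: (b4 ^ 07) ^ 74 = b3 ^ 74 = c7

11000001 11111010 11111111 01100010 00000010 11011101 10011111 11000111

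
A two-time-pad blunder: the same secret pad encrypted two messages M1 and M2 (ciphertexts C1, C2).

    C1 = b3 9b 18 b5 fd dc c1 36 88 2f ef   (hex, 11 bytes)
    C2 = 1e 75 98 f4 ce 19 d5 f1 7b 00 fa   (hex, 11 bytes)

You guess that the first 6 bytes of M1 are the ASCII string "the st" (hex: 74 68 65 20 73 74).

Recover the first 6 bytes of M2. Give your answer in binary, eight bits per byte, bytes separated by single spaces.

First, C1 ⊕ C2 = (M1 ⊕ K) ⊕ (M2 ⊕ K) = M1 ⊕ M2, so the key drops out. Then M2 = (M1 ⊕ M2) ⊕ M1 over the first 6 bytes.
byte 0: (b3 ⊕ 1e) ⊕ 74 = ad ⊕ 74 = d9
byte 1: (9b ⊕ 75) ⊕ 68 = ee ⊕ 68 = 86
byte 2: (18 ⊕ 98) ⊕ 65 = 80 ⊕ 65 = e5
byte 3: (b5 ⊕ f4) ⊕ 20 = 41 ⊕ 20 = 61
byte 4: (fd ⊕ ce) ⊕ 73 = 33 ⊕ 73 = 40
byte 5: (dc ⊕ 19) ⊕ 74 = c5 ⊕ 74 = b1

11011001 10000110 11100101 01100001 01000000 10110001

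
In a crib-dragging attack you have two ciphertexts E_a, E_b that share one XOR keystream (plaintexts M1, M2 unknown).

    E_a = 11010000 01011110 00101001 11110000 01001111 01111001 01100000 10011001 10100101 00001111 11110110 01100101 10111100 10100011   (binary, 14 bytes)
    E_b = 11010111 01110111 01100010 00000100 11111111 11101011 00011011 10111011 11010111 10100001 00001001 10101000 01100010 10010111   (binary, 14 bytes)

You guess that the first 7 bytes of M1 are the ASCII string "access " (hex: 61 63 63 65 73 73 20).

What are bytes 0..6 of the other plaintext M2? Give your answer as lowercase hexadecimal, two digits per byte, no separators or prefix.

664a2891c3e15b

First, E_a ⊕ E_b = (M1 ⊕ K) ⊕ (M2 ⊕ K) = M1 ⊕ M2, so the key drops out. Then M2 = (M1 ⊕ M2) ⊕ M1 over the first 7 bytes.
byte 0: (d0 xor d7) xor 61 = 07 xor 61 = 66
byte 1: (5e xor 77) xor 63 = 29 xor 63 = 4a
byte 2: (29 xor 62) xor 63 = 4b xor 63 = 28
byte 3: (f0 xor 04) xor 65 = f4 xor 65 = 91
byte 4: (4f xor ff) xor 73 = b0 xor 73 = c3
byte 5: (79 xor eb) xor 73 = 92 xor 73 = e1
byte 6: (60 xor 1b) xor 20 = 7b xor 20 = 5b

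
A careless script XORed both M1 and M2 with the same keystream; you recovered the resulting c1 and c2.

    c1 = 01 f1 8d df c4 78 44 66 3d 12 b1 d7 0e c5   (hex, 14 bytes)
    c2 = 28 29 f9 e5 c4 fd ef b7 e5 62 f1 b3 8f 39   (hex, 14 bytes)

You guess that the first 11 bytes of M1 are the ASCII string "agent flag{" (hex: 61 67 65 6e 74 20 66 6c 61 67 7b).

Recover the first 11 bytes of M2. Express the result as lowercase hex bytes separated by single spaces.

First, c1 ⊕ c2 = (M1 ⊕ K) ⊕ (M2 ⊕ K) = M1 ⊕ M2, so the key drops out. Then M2 = (M1 ⊕ M2) ⊕ M1 over the first 11 bytes.
byte 0: (01 ^ 28) ^ 61 = 29 ^ 61 = 48
byte 1: (f1 ^ 29) ^ 67 = d8 ^ 67 = bf
byte 2: (8d ^ f9) ^ 65 = 74 ^ 65 = 11
byte 3: (df ^ e5) ^ 6e = 3a ^ 6e = 54
byte 4: (c4 ^ c4) ^ 74 = 00 ^ 74 = 74
byte 5: (78 ^ fd) ^ 20 = 85 ^ 20 = a5
byte 6: (44 ^ ef) ^ 66 = ab ^ 66 = cd
byte 7: (66 ^ b7) ^ 6c = d1 ^ 6c = bd
byte 8: (3d ^ e5) ^ 61 = d8 ^ 61 = b9
byte 9: (12 ^ 62) ^ 67 = 70 ^ 67 = 17
byte 10: (b1 ^ f1) ^ 7b = 40 ^ 7b = 3b

48 bf 11 54 74 a5 cd bd b9 17 3b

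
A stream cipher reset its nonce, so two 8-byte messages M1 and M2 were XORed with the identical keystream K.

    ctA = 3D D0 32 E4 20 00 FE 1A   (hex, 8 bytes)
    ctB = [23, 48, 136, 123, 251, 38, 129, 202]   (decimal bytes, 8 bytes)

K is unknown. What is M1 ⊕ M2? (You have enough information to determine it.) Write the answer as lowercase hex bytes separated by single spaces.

ctA ⊕ ctB = (M1 ⊕ K) ⊕ (M2 ⊕ K) = M1 ⊕ M2 — the shared key cancels under XOR.
00111101 ^ 00010111 = 00101010
11010000 ^ 00110000 = 11100000
00110010 ^ 10001000 = 10111010
11100100 ^ 01111011 = 10011111
00100000 ^ 11111011 = 11011011
00000000 ^ 00100110 = 00100110
11111110 ^ 10000001 = 01111111
00011010 ^ 11001010 = 11010000

2a e0 ba 9f db 26 7f d0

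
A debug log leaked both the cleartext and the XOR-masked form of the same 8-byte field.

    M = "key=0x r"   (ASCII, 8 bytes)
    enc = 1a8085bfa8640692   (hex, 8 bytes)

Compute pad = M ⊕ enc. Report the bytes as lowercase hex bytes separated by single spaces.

Since enc = M ⊕ pad, XORing both sides with M gives pad = M ⊕ enc.
6b ⊕ 1a = 71
65 ⊕ 80 = e5
79 ⊕ 85 = fc
3d ⊕ bf = 82
30 ⊕ a8 = 98
78 ⊕ 64 = 1c
20 ⊕ 06 = 26
72 ⊕ 92 = e0

71 e5 fc 82 98 1c 26 e0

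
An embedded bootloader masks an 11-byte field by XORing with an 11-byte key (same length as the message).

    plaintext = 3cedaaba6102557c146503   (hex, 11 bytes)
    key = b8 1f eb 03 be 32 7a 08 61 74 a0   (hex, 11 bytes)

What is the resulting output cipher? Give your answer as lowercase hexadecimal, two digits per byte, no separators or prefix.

84f241b9df302f747511a3

XOR is its own inverse, so applying the key byte-wise gives the result directly.
byte 0:  60 ⊕ 184 = 132
byte 1: 237 ⊕  31 = 242
byte 2: 170 ⊕ 235 =  65
byte 3: 186 ⊕   3 = 185
byte 4:  97 ⊕ 190 = 223
byte 5:   2 ⊕  50 =  48
byte 6:  85 ⊕ 122 =  47
byte 7: 124 ⊕   8 = 116
byte 8:  20 ⊕  97 = 117
byte 9: 101 ⊕ 116 =  17
byte 10:   3 ⊕ 160 = 163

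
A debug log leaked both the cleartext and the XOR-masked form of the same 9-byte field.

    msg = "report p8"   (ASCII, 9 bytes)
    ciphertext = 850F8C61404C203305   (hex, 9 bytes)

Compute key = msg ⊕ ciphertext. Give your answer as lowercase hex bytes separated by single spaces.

f7 6a fc 0e 32 38 00 43 3d

Since ciphertext = msg ⊕ key, XORing both sides with msg gives key = msg ⊕ ciphertext.
byte 0: 72 XOR 85 = f7
byte 1: 65 XOR 0f = 6a
byte 2: 70 XOR 8c = fc
byte 3: 6f XOR 61 = 0e
byte 4: 72 XOR 40 = 32
byte 5: 74 XOR 4c = 38
byte 6: 20 XOR 20 = 00
byte 7: 70 XOR 33 = 43
byte 8: 38 XOR 05 = 3d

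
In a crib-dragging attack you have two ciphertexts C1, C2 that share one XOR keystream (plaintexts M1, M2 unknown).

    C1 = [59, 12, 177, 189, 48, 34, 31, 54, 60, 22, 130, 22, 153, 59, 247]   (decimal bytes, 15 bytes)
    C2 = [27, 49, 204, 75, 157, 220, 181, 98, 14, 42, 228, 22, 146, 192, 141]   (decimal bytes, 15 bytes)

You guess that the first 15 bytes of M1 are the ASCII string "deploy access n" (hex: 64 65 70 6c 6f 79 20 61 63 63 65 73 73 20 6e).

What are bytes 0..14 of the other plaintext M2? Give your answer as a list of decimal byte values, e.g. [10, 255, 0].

[68, 88, 13, 154, 194, 135, 138, 53, 81, 95, 3, 115, 120, 219, 20]

First, C1 ⊕ C2 = (M1 ⊕ K) ⊕ (M2 ⊕ K) = M1 ⊕ M2, so the key drops out. Then M2 = (M1 ⊕ M2) ⊕ M1 over the first 15 bytes.
byte 0: (3b XOR 1b) XOR 64 = 20 XOR 64 = 44
byte 1: (0c XOR 31) XOR 65 = 3d XOR 65 = 58
byte 2: (b1 XOR cc) XOR 70 = 7d XOR 70 = 0d
byte 3: (bd XOR 4b) XOR 6c = f6 XOR 6c = 9a
byte 4: (30 XOR 9d) XOR 6f = ad XOR 6f = c2
byte 5: (22 XOR dc) XOR 79 = fe XOR 79 = 87
byte 6: (1f XOR b5) XOR 20 = aa XOR 20 = 8a
byte 7: (36 XOR 62) XOR 61 = 54 XOR 61 = 35
byte 8: (3c XOR 0e) XOR 63 = 32 XOR 63 = 51
byte 9: (16 XOR 2a) XOR 63 = 3c XOR 63 = 5f
byte 10: (82 XOR e4) XOR 65 = 66 XOR 65 = 03
byte 11: (16 XOR 16) XOR 73 = 00 XOR 73 = 73
byte 12: (99 XOR 92) XOR 73 = 0b XOR 73 = 78
byte 13: (3b XOR c0) XOR 20 = fb XOR 20 = db
byte 14: (f7 XOR 8d) XOR 6e = 7a XOR 6e = 14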